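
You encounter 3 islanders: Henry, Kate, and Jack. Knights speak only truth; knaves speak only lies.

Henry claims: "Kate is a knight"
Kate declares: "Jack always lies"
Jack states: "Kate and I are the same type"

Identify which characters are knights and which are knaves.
Henry is a knight.
Kate is a knight.
Jack is a knave.

Verification:
- Henry (knight) says "Kate is a knight" - this is TRUE because Kate is a knight.
- Kate (knight) says "Jack always lies" - this is TRUE because Jack is a knave.
- Jack (knave) says "Kate and I are the same type" - this is FALSE (a lie) because Jack is a knave and Kate is a knight.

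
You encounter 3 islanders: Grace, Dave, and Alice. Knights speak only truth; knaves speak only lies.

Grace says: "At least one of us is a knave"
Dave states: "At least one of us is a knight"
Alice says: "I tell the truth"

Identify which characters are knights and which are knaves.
Grace is a knight.
Dave is a knight.
Alice is a knave.

Verification:
- Grace (knight) says "At least one of us is a knave" - this is TRUE because Alice is a knave.
- Dave (knight) says "At least one of us is a knight" - this is TRUE because Grace and Dave are knights.
- Alice (knave) says "I tell the truth" - this is FALSE (a lie) because Alice is a knave.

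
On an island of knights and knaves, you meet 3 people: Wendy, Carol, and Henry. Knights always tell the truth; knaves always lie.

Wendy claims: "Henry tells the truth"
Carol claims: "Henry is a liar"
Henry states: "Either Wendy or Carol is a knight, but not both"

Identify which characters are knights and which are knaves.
Wendy is a knight.
Carol is a knave.
Henry is a knight.

Verification:
- Wendy (knight) says "Henry tells the truth" - this is TRUE because Henry is a knight.
- Carol (knave) says "Henry is a liar" - this is FALSE (a lie) because Henry is a knight.
- Henry (knight) says "Either Wendy or Carol is a knight, but not both" - this is TRUE because Wendy is a knight and Carol is a knave.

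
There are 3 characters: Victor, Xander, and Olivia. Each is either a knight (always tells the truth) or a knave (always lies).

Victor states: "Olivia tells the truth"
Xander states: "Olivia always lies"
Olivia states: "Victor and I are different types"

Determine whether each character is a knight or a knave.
Victor is a knave.
Xander is a knight.
Olivia is a knave.

Verification:
- Victor (knave) says "Olivia tells the truth" - this is FALSE (a lie) because Olivia is a knave.
- Xander (knight) says "Olivia always lies" - this is TRUE because Olivia is a knave.
- Olivia (knave) says "Victor and I are different types" - this is FALSE (a lie) because Olivia is a knave and Victor is a knave.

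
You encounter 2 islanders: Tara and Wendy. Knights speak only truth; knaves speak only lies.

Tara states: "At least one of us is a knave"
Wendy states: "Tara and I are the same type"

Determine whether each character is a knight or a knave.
Tara is a knight.
Wendy is a knave.

Verification:
- Tara (knight) says "At least one of us is a knave" - this is TRUE because Wendy is a knave.
- Wendy (knave) says "Tara and I are the same type" - this is FALSE (a lie) because Wendy is a knave and Tara is a knight.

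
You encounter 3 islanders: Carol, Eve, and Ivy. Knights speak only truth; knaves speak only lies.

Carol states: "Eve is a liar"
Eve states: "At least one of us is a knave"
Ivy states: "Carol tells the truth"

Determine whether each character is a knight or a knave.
Carol is a knave.
Eve is a knight.
Ivy is a knave.

Verification:
- Carol (knave) says "Eve is a liar" - this is FALSE (a lie) because Eve is a knight.
- Eve (knight) says "At least one of us is a knave" - this is TRUE because Carol and Ivy are knaves.
- Ivy (knave) says "Carol tells the truth" - this is FALSE (a lie) because Carol is a knave.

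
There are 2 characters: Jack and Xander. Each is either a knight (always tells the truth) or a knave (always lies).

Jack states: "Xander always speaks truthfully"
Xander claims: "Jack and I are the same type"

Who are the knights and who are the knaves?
Jack is a knight.
Xander is a knight.

Verification:
- Jack (knight) says "Xander always speaks truthfully" - this is TRUE because Xander is a knight.
- Xander (knight) says "Jack and I are the same type" - this is TRUE because Xander is a knight and Jack is a knight.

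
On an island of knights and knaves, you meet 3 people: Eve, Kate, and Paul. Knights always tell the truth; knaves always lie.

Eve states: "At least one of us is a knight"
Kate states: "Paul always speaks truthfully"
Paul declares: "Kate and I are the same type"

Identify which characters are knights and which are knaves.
Eve is a knight.
Kate is a knight.
Paul is a knight.

Verification:
- Eve (knight) says "At least one of us is a knight" - this is TRUE because Eve, Kate, and Paul are knights.
- Kate (knight) says "Paul always speaks truthfully" - this is TRUE because Paul is a knight.
- Paul (knight) says "Kate and I are the same type" - this is TRUE because Paul is a knight and Kate is a knight.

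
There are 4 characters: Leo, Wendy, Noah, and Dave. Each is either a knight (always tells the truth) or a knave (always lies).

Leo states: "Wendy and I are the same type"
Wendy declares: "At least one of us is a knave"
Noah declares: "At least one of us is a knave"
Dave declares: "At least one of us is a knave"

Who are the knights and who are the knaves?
Leo is a knave.
Wendy is a knight.
Noah is a knight.
Dave is a knight.

Verification:
- Leo (knave) says "Wendy and I are the same type" - this is FALSE (a lie) because Leo is a knave and Wendy is a knight.
- Wendy (knight) says "At least one of us is a knave" - this is TRUE because Leo is a knave.
- Noah (knight) says "At least one of us is a knave" - this is TRUE because Leo is a knave.
- Dave (knight) says "At least one of us is a knave" - this is TRUE because Leo is a knave.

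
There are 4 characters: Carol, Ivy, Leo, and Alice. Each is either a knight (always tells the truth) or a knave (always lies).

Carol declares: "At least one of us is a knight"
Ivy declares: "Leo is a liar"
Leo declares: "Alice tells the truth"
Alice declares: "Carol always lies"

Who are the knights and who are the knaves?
Carol is a knight.
Ivy is a knight.
Leo is a knave.
Alice is a knave.

Verification:
- Carol (knight) says "At least one of us is a knight" - this is TRUE because Carol and Ivy are knights.
- Ivy (knight) says "Leo is a liar" - this is TRUE because Leo is a knave.
- Leo (knave) says "Alice tells the truth" - this is FALSE (a lie) because Alice is a knave.
- Alice (knave) says "Carol always lies" - this is FALSE (a lie) because Carol is a knight.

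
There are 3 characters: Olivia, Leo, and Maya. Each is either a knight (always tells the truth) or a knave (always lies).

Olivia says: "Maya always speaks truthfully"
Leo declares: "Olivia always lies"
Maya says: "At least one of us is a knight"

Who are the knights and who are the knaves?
Olivia is a knight.
Leo is a knave.
Maya is a knight.

Verification:
- Olivia (knight) says "Maya always speaks truthfully" - this is TRUE because Maya is a knight.
- Leo (knave) says "Olivia always lies" - this is FALSE (a lie) because Olivia is a knight.
- Maya (knight) says "At least one of us is a knight" - this is TRUE because Olivia and Maya are knights.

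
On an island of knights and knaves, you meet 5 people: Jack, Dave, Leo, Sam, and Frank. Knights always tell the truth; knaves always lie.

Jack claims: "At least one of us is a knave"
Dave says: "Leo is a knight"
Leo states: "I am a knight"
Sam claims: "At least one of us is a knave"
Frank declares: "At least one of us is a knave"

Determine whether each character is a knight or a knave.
Jack is a knight.
Dave is a knave.
Leo is a knave.
Sam is a knight.
Frank is a knight.

Verification:
- Jack (knight) says "At least one of us is a knave" - this is TRUE because Dave and Leo are knaves.
- Dave (knave) says "Leo is a knight" - this is FALSE (a lie) because Leo is a knave.
- Leo (knave) says "I am a knight" - this is FALSE (a lie) because Leo is a knave.
- Sam (knight) says "At least one of us is a knave" - this is TRUE because Dave and Leo are knaves.
- Frank (knight) says "At least one of us is a knave" - this is TRUE because Dave and Leo are knaves.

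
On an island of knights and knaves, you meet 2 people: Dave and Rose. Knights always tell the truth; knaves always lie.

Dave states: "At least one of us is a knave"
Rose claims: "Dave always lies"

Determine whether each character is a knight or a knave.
Dave is a knight.
Rose is a knave.

Verification:
- Dave (knight) says "At least one of us is a knave" - this is TRUE because Rose is a knave.
- Rose (knave) says "Dave always lies" - this is FALSE (a lie) because Dave is a knight.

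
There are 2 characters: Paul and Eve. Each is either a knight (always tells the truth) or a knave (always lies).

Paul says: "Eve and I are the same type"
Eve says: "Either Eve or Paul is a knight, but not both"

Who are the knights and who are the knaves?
Paul is a knave.
Eve is a knight.

Verification:
- Paul (knave) says "Eve and I are the same type" - this is FALSE (a lie) because Paul is a knave and Eve is a knight.
- Eve (knight) says "Either Eve or Paul is a knight, but not both" - this is TRUE because Eve is a knight and Paul is a knave.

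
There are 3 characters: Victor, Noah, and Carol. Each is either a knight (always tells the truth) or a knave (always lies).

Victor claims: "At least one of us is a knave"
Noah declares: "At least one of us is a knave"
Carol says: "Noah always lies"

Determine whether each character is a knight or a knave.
Victor is a knight.
Noah is a knight.
Carol is a knave.

Verification:
- Victor (knight) says "At least one of us is a knave" - this is TRUE because Carol is a knave.
- Noah (knight) says "At least one of us is a knave" - this is TRUE because Carol is a knave.
- Carol (knave) says "Noah always lies" - this is FALSE (a lie) because Noah is a knight.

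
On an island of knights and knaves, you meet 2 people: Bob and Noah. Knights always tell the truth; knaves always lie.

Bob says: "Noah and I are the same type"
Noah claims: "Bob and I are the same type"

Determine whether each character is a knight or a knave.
Bob is a knight.
Noah is a knight.

Verification:
- Bob (knight) says "Noah and I are the same type" - this is TRUE because Bob is a knight and Noah is a knight.
- Noah (knight) says "Bob and I are the same type" - this is TRUE because Noah is a knight and Bob is a knight.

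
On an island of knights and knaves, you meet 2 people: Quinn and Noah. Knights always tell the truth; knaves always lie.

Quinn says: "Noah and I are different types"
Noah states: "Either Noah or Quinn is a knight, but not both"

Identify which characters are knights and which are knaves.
Quinn is a knave.
Noah is a knave.

Verification:
- Quinn (knave) says "Noah and I are different types" - this is FALSE (a lie) because Quinn is a knave and Noah is a knave.
- Noah (knave) says "Either Noah or Quinn is a knight, but not both" - this is FALSE (a lie) because Noah is a knave and Quinn is a knave.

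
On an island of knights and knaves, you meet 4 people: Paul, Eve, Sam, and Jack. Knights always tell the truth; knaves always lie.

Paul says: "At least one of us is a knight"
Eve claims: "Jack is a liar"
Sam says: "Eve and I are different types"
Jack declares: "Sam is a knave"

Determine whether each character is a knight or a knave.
Paul is a knight.
Eve is a knave.
Sam is a knave.
Jack is a knight.

Verification:
- Paul (knight) says "At least one of us is a knight" - this is TRUE because Paul and Jack are knights.
- Eve (knave) says "Jack is a liar" - this is FALSE (a lie) because Jack is a knight.
- Sam (knave) says "Eve and I are different types" - this is FALSE (a lie) because Sam is a knave and Eve is a knave.
- Jack (knight) says "Sam is a knave" - this is TRUE because Sam is a knave.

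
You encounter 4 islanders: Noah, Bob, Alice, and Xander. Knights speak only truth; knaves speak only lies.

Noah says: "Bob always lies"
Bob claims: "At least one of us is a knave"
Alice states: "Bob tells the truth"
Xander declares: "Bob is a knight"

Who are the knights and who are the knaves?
Noah is a knave.
Bob is a knight.
Alice is a knight.
Xander is a knight.

Verification:
- Noah (knave) says "Bob always lies" - this is FALSE (a lie) because Bob is a knight.
- Bob (knight) says "At least one of us is a knave" - this is TRUE because Noah is a knave.
- Alice (knight) says "Bob tells the truth" - this is TRUE because Bob is a knight.
- Xander (knight) says "Bob is a knight" - this is TRUE because Bob is a knight.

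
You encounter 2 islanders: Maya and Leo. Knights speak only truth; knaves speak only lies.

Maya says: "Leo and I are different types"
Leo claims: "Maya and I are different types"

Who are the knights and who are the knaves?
Maya is a knave.
Leo is a knave.

Verification:
- Maya (knave) says "Leo and I are different types" - this is FALSE (a lie) because Maya is a knave and Leo is a knave.
- Leo (knave) says "Maya and I are different types" - this is FALSE (a lie) because Leo is a knave and Maya is a knave.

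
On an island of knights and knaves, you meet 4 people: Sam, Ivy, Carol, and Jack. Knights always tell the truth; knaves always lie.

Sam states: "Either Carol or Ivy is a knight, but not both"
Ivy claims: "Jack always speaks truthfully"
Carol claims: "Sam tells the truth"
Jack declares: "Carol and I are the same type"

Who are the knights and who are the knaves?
Sam is a knight.
Ivy is a knave.
Carol is a knight.
Jack is a knave.

Verification:
- Sam (knight) says "Either Carol or Ivy is a knight, but not both" - this is TRUE because Carol is a knight and Ivy is a knave.
- Ivy (knave) says "Jack always speaks truthfully" - this is FALSE (a lie) because Jack is a knave.
- Carol (knight) says "Sam tells the truth" - this is TRUE because Sam is a knight.
- Jack (knave) says "Carol and I are the same type" - this is FALSE (a lie) because Jack is a knave and Carol is a knight.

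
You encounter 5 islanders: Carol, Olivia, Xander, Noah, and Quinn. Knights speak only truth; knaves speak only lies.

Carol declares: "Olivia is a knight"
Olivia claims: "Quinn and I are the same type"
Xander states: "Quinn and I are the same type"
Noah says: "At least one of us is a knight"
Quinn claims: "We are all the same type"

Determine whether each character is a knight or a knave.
Carol is a knight.
Olivia is a knight.
Xander is a knight.
Noah is a knight.
Quinn is a knight.

Verification:
- Carol (knight) says "Olivia is a knight" - this is TRUE because Olivia is a knight.
- Olivia (knight) says "Quinn and I are the same type" - this is TRUE because Olivia is a knight and Quinn is a knight.
- Xander (knight) says "Quinn and I are the same type" - this is TRUE because Xander is a knight and Quinn is a knight.
- Noah (knight) says "At least one of us is a knight" - this is TRUE because Carol, Olivia, Xander, Noah, and Quinn are knights.
- Quinn (knight) says "We are all the same type" - this is TRUE because Carol, Olivia, Xander, Noah, and Quinn are knights.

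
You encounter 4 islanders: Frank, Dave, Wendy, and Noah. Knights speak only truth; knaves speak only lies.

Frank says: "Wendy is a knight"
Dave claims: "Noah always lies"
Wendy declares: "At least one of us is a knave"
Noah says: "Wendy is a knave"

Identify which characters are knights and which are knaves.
Frank is a knight.
Dave is a knight.
Wendy is a knight.
Noah is a knave.

Verification:
- Frank (knight) says "Wendy is a knight" - this is TRUE because Wendy is a knight.
- Dave (knight) says "Noah always lies" - this is TRUE because Noah is a knave.
- Wendy (knight) says "At least one of us is a knave" - this is TRUE because Noah is a knave.
- Noah (knave) says "Wendy is a knave" - this is FALSE (a lie) because Wendy is a knight.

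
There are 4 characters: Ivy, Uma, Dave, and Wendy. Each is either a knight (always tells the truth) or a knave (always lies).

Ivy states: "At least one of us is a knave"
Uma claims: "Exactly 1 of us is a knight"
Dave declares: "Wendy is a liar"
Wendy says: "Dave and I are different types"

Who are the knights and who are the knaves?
Ivy is a knight.
Uma is a knave.
Dave is a knave.
Wendy is a knight.

Verification:
- Ivy (knight) says "At least one of us is a knave" - this is TRUE because Uma and Dave are knaves.
- Uma (knave) says "Exactly 1 of us is a knight" - this is FALSE (a lie) because there are 2 knights.
- Dave (knave) says "Wendy is a liar" - this is FALSE (a lie) because Wendy is a knight.
- Wendy (knight) says "Dave and I are different types" - this is TRUE because Wendy is a knight and Dave is a knave.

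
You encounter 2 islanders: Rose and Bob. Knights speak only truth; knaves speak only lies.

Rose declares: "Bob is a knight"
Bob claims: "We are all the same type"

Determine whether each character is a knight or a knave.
Rose is a knight.
Bob is a knight.

Verification:
- Rose (knight) says "Bob is a knight" - this is TRUE because Bob is a knight.
- Bob (knight) says "We are all the same type" - this is TRUE because Rose and Bob are knights.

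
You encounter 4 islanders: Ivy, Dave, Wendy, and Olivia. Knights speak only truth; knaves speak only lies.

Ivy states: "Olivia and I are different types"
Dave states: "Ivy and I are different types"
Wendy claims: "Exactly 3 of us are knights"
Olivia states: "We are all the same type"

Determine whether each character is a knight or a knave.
Ivy is a knave.
Dave is a knight.
Wendy is a knave.
Olivia is a knave.

Verification:
- Ivy (knave) says "Olivia and I are different types" - this is FALSE (a lie) because Ivy is a knave and Olivia is a knave.
- Dave (knight) says "Ivy and I are different types" - this is TRUE because Dave is a knight and Ivy is a knave.
- Wendy (knave) says "Exactly 3 of us are knights" - this is FALSE (a lie) because there are 1 knights.
- Olivia (knave) says "We are all the same type" - this is FALSE (a lie) because Dave is a knight and Ivy, Wendy, and Olivia are knaves.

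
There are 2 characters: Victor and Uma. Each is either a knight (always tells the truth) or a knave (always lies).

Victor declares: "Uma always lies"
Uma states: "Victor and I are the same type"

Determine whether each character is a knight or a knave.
Victor is a knight.
Uma is a knave.

Verification:
- Victor (knight) says "Uma always lies" - this is TRUE because Uma is a knave.
- Uma (knave) says "Victor and I are the same type" - this is FALSE (a lie) because Uma is a knave and Victor is a knight.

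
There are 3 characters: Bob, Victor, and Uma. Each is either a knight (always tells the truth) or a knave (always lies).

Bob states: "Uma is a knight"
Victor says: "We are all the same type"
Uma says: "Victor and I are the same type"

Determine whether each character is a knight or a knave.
Bob is a knight.
Victor is a knight.
Uma is a knight.

Verification:
- Bob (knight) says "Uma is a knight" - this is TRUE because Uma is a knight.
- Victor (knight) says "We are all the same type" - this is TRUE because Bob, Victor, and Uma are knights.
- Uma (knight) says "Victor and I are the same type" - this is TRUE because Uma is a knight and Victor is a knight.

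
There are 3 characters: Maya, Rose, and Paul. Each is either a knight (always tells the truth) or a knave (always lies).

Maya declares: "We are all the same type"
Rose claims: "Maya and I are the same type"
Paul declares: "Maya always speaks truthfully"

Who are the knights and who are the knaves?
Maya is a knight.
Rose is a knight.
Paul is a knight.

Verification:
- Maya (knight) says "We are all the same type" - this is TRUE because Maya, Rose, and Paul are knights.
- Rose (knight) says "Maya and I are the same type" - this is TRUE because Rose is a knight and Maya is a knight.
- Paul (knight) says "Maya always speaks truthfully" - this is TRUE because Maya is a knight.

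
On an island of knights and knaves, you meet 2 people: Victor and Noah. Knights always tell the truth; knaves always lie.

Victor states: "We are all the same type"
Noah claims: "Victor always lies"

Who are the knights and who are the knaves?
Victor is a knave.
Noah is a knight.

Verification:
- Victor (knave) says "We are all the same type" - this is FALSE (a lie) because Noah is a knight and Victor is a knave.
- Noah (knight) says "Victor always lies" - this is TRUE because Victor is a knave.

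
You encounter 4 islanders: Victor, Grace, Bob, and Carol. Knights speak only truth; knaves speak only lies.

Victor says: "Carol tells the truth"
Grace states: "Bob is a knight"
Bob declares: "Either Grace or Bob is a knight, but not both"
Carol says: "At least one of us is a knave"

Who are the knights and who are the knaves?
Victor is a knight.
Grace is a knave.
Bob is a knave.
Carol is a knight.

Verification:
- Victor (knight) says "Carol tells the truth" - this is TRUE because Carol is a knight.
- Grace (knave) says "Bob is a knight" - this is FALSE (a lie) because Bob is a knave.
- Bob (knave) says "Either Grace or Bob is a knight, but not both" - this is FALSE (a lie) because Grace is a knave and Bob is a knave.
- Carol (knight) says "At least one of us is a knave" - this is TRUE because Grace and Bob are knaves.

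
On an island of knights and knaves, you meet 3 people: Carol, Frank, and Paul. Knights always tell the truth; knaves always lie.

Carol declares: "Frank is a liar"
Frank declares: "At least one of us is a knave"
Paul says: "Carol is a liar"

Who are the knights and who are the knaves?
Carol is a knave.
Frank is a knight.
Paul is a knight.

Verification:
- Carol (knave) says "Frank is a liar" - this is FALSE (a lie) because Frank is a knight.
- Frank (knight) says "At least one of us is a knave" - this is TRUE because Carol is a knave.
- Paul (knight) says "Carol is a liar" - this is TRUE because Carol is a knave.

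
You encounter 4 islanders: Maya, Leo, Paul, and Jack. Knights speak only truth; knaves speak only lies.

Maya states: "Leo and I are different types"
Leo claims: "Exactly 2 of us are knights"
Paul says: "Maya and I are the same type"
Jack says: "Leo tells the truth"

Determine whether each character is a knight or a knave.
Maya is a knight.
Leo is a knave.
Paul is a knave.
Jack is a knave.

Verification:
- Maya (knight) says "Leo and I are different types" - this is TRUE because Maya is a knight and Leo is a knave.
- Leo (knave) says "Exactly 2 of us are knights" - this is FALSE (a lie) because there are 1 knights.
- Paul (knave) says "Maya and I are the same type" - this is FALSE (a lie) because Paul is a knave and Maya is a knight.
- Jack (knave) says "Leo tells the truth" - this is FALSE (a lie) because Leo is a knave.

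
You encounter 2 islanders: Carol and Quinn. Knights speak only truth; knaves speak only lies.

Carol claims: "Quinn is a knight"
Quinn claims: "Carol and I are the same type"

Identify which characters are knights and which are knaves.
Carol is a knight.
Quinn is a knight.

Verification:
- Carol (knight) says "Quinn is a knight" - this is TRUE because Quinn is a knight.
- Quinn (knight) says "Carol and I are the same type" - this is TRUE because Quinn is a knight and Carol is a knight.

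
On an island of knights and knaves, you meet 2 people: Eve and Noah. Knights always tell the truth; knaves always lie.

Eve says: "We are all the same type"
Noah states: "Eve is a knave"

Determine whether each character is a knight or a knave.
Eve is a knave.
Noah is a knight.

Verification:
- Eve (knave) says "We are all the same type" - this is FALSE (a lie) because Noah is a knight and Eve is a knave.
- Noah (knight) says "Eve is a knave" - this is TRUE because Eve is a knave.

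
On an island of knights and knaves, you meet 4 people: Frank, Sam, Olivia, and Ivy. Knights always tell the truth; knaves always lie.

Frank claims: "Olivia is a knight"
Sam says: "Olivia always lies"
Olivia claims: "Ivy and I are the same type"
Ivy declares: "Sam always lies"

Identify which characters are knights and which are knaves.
Frank is a knight.
Sam is a knave.
Olivia is a knight.
Ivy is a knight.

Verification:
- Frank (knight) says "Olivia is a knight" - this is TRUE because Olivia is a knight.
- Sam (knave) says "Olivia always lies" - this is FALSE (a lie) because Olivia is a knight.
- Olivia (knight) says "Ivy and I are the same type" - this is TRUE because Olivia is a knight and Ivy is a knight.
- Ivy (knight) says "Sam always lies" - this is TRUE because Sam is a knave.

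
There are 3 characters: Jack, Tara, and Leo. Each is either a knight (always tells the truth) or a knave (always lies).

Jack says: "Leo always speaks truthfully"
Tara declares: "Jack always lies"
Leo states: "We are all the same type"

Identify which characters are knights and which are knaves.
Jack is a knave.
Tara is a knight.
Leo is a knave.

Verification:
- Jack (knave) says "Leo always speaks truthfully" - this is FALSE (a lie) because Leo is a knave.
- Tara (knight) says "Jack always lies" - this is TRUE because Jack is a knave.
- Leo (knave) says "We are all the same type" - this is FALSE (a lie) because Tara is a knight and Jack and Leo are knaves.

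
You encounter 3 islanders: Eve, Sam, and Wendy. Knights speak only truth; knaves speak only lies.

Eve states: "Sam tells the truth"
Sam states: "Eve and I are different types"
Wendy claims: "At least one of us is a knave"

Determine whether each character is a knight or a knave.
Eve is a knave.
Sam is a knave.
Wendy is a knight.

Verification:
- Eve (knave) says "Sam tells the truth" - this is FALSE (a lie) because Sam is a knave.
- Sam (knave) says "Eve and I are different types" - this is FALSE (a lie) because Sam is a knave and Eve is a knave.
- Wendy (knight) says "At least one of us is a knave" - this is TRUE because Eve and Sam are knaves.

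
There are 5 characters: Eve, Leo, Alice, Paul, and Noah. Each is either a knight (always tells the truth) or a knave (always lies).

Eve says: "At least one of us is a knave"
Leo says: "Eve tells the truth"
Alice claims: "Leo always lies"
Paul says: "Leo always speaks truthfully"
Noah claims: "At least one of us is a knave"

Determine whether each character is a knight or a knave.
Eve is a knight.
Leo is a knight.
Alice is a knave.
Paul is a knight.
Noah is a knight.

Verification:
- Eve (knight) says "At least one of us is a knave" - this is TRUE because Alice is a knave.
- Leo (knight) says "Eve tells the truth" - this is TRUE because Eve is a knight.
- Alice (knave) says "Leo always lies" - this is FALSE (a lie) because Leo is a knight.
- Paul (knight) says "Leo always speaks truthfully" - this is TRUE because Leo is a knight.
- Noah (knight) says "At least one of us is a knave" - this is TRUE because Alice is a knave.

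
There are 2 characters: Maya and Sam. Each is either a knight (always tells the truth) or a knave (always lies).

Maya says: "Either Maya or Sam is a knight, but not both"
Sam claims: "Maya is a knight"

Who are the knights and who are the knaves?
Maya is a knave.
Sam is a knave.

Verification:
- Maya (knave) says "Either Maya or Sam is a knight, but not both" - this is FALSE (a lie) because Maya is a knave and Sam is a knave.
- Sam (knave) says "Maya is a knight" - this is FALSE (a lie) because Maya is a knave.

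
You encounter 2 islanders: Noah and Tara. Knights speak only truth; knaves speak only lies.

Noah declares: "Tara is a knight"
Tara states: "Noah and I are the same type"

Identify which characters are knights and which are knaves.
Noah is a knight.
Tara is a knight.

Verification:
- Noah (knight) says "Tara is a knight" - this is TRUE because Tara is a knight.
- Tara (knight) says "Noah and I are the same type" - this is TRUE because Tara is a knight and Noah is a knight.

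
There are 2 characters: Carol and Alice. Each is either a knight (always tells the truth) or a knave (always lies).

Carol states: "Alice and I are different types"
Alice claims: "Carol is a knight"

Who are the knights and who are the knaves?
Carol is a knave.
Alice is a knave.

Verification:
- Carol (knave) says "Alice and I are different types" - this is FALSE (a lie) because Carol is a knave and Alice is a knave.
- Alice (knave) says "Carol is a knight" - this is FALSE (a lie) because Carol is a knave.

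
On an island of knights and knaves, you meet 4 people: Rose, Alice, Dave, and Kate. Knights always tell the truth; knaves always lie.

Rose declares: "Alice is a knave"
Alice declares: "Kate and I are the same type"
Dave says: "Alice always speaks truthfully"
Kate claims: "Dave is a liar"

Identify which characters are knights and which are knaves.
Rose is a knight.
Alice is a knave.
Dave is a knave.
Kate is a knight.

Verification:
- Rose (knight) says "Alice is a knave" - this is TRUE because Alice is a knave.
- Alice (knave) says "Kate and I are the same type" - this is FALSE (a lie) because Alice is a knave and Kate is a knight.
- Dave (knave) says "Alice always speaks truthfully" - this is FALSE (a lie) because Alice is a knave.
- Kate (knight) says "Dave is a liar" - this is TRUE because Dave is a knave.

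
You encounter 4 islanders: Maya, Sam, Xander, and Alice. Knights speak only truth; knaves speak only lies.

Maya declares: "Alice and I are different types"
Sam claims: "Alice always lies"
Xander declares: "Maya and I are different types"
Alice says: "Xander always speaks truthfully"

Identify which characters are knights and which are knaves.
Maya is a knave.
Sam is a knight.
Xander is a knave.
Alice is a knave.

Verification:
- Maya (knave) says "Alice and I are different types" - this is FALSE (a lie) because Maya is a knave and Alice is a knave.
- Sam (knight) says "Alice always lies" - this is TRUE because Alice is a knave.
- Xander (knave) says "Maya and I are different types" - this is FALSE (a lie) because Xander is a knave and Maya is a knave.
- Alice (knave) says "Xander always speaks truthfully" - this is FALSE (a lie) because Xander is a knave.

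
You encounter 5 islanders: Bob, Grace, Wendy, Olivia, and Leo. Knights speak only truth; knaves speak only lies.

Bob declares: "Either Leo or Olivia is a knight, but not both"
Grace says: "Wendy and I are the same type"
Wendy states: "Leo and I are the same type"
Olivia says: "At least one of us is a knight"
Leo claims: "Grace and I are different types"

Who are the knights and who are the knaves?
Bob is a knave.
Grace is a knave.
Wendy is a knight.
Olivia is a knight.
Leo is a knight.

Verification:
- Bob (knave) says "Either Leo or Olivia is a knight, but not both" - this is FALSE (a lie) because Leo is a knight and Olivia is a knight.
- Grace (knave) says "Wendy and I are the same type" - this is FALSE (a lie) because Grace is a knave and Wendy is a knight.
- Wendy (knight) says "Leo and I are the same type" - this is TRUE because Wendy is a knight and Leo is a knight.
- Olivia (knight) says "At least one of us is a knight" - this is TRUE because Wendy, Olivia, and Leo are knights.
- Leo (knight) says "Grace and I are different types" - this is TRUE because Leo is a knight and Grace is a knave.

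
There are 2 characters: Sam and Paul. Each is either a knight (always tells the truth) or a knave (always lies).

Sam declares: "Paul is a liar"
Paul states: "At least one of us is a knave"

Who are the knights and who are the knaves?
Sam is a knave.
Paul is a knight.

Verification:
- Sam (knave) says "Paul is a liar" - this is FALSE (a lie) because Paul is a knight.
- Paul (knight) says "At least one of us is a knave" - this is TRUE because Sam is a knave.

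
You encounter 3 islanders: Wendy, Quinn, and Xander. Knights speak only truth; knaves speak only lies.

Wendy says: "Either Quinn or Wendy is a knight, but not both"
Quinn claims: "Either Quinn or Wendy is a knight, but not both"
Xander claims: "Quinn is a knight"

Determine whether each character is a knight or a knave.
Wendy is a knave.
Quinn is a knave.
Xander is a knave.

Verification:
- Wendy (knave) says "Either Quinn or Wendy is a knight, but not both" - this is FALSE (a lie) because Quinn is a knave and Wendy is a knave.
- Quinn (knave) says "Either Quinn or Wendy is a knight, but not both" - this is FALSE (a lie) because Quinn is a knave and Wendy is a knave.
- Xander (knave) says "Quinn is a knight" - this is FALSE (a lie) because Quinn is a knave.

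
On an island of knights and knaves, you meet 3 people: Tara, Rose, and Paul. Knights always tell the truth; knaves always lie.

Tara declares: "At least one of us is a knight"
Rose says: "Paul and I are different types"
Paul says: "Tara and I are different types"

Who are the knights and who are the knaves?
Tara is a knave.
Rose is a knave.
Paul is a knave.

Verification:
- Tara (knave) says "At least one of us is a knight" - this is FALSE (a lie) because no one is a knight.
- Rose (knave) says "Paul and I are different types" - this is FALSE (a lie) because Rose is a knave and Paul is a knave.
- Paul (knave) says "Tara and I are different types" - this is FALSE (a lie) because Paul is a knave and Tara is a knave.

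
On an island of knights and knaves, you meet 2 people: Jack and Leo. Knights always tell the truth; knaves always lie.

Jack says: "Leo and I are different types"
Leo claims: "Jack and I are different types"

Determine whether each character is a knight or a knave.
Jack is a knave.
Leo is a knave.

Verification:
- Jack (knave) says "Leo and I are different types" - this is FALSE (a lie) because Jack is a knave and Leo is a knave.
- Leo (knave) says "Jack and I are different types" - this is FALSE (a lie) because Leo is a knave and Jack is a knave.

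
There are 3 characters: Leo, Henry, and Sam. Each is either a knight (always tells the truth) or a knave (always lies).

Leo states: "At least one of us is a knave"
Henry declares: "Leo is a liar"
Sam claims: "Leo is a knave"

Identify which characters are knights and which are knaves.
Leo is a knight.
Henry is a knave.
Sam is a knave.

Verification:
- Leo (knight) says "At least one of us is a knave" - this is TRUE because Henry and Sam are knaves.
- Henry (knave) says "Leo is a liar" - this is FALSE (a lie) because Leo is a knight.
- Sam (knave) says "Leo is a knave" - this is FALSE (a lie) because Leo is a knight.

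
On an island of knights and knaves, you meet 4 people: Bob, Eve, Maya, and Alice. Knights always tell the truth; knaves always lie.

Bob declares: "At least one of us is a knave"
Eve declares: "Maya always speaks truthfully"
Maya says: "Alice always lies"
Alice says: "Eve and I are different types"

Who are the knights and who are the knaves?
Bob is a knight.
Eve is a knave.
Maya is a knave.
Alice is a knight.

Verification:
- Bob (knight) says "At least one of us is a knave" - this is TRUE because Eve and Maya are knaves.
- Eve (knave) says "Maya always speaks truthfully" - this is FALSE (a lie) because Maya is a knave.
- Maya (knave) says "Alice always lies" - this is FALSE (a lie) because Alice is a knight.
- Alice (knight) says "Eve and I are different types" - this is TRUE because Alice is a knight and Eve is a knave.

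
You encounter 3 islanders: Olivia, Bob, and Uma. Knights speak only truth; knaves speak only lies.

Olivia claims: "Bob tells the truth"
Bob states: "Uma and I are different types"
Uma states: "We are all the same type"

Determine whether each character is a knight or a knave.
Olivia is a knight.
Bob is a knight.
Uma is a knave.

Verification:
- Olivia (knight) says "Bob tells the truth" - this is TRUE because Bob is a knight.
- Bob (knight) says "Uma and I are different types" - this is TRUE because Bob is a knight and Uma is a knave.
- Uma (knave) says "We are all the same type" - this is FALSE (a lie) because Olivia and Bob are knights and Uma is a knave.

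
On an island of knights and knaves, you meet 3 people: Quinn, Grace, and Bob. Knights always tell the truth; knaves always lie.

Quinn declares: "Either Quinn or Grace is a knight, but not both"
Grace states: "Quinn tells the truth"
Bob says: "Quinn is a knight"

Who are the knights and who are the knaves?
Quinn is a knave.
Grace is a knave.
Bob is a knave.

Verification:
- Quinn (knave) says "Either Quinn or Grace is a knight, but not both" - this is FALSE (a lie) because Quinn is a knave and Grace is a knave.
- Grace (knave) says "Quinn tells the truth" - this is FALSE (a lie) because Quinn is a knave.
- Bob (knave) says "Quinn is a knight" - this is FALSE (a lie) because Quinn is a knave.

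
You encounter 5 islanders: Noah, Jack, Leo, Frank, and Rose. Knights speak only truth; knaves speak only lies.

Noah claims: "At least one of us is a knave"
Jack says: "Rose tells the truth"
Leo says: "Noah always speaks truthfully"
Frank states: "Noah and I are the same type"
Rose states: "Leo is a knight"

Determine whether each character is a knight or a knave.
Noah is a knight.
Jack is a knight.
Leo is a knight.
Frank is a knave.
Rose is a knight.

Verification:
- Noah (knight) says "At least one of us is a knave" - this is TRUE because Frank is a knave.
- Jack (knight) says "Rose tells the truth" - this is TRUE because Rose is a knight.
- Leo (knight) says "Noah always speaks truthfully" - this is TRUE because Noah is a knight.
- Frank (knave) says "Noah and I are the same type" - this is FALSE (a lie) because Frank is a knave and Noah is a knight.
- Rose (knight) says "Leo is a knight" - this is TRUE because Leo is a knight.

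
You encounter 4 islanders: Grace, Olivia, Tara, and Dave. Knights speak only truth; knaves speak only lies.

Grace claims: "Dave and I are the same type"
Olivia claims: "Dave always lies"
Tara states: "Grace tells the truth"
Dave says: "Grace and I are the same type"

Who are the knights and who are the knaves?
Grace is a knight.
Olivia is a knave.
Tara is a knight.
Dave is a knight.

Verification:
- Grace (knight) says "Dave and I are the same type" - this is TRUE because Grace is a knight and Dave is a knight.
- Olivia (knave) says "Dave always lies" - this is FALSE (a lie) because Dave is a knight.
- Tara (knight) says "Grace tells the truth" - this is TRUE because Grace is a knight.
- Dave (knight) says "Grace and I are the same type" - this is TRUE because Dave is a knight and Grace is a knight.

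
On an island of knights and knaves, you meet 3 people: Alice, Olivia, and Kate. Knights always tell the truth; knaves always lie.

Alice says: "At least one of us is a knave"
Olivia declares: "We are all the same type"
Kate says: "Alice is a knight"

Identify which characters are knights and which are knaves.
Alice is a knight.
Olivia is a knave.
Kate is a knight.

Verification:
- Alice (knight) says "At least one of us is a knave" - this is TRUE because Olivia is a knave.
- Olivia (knave) says "We are all the same type" - this is FALSE (a lie) because Alice and Kate are knights and Olivia is a knave.
- Kate (knight) says "Alice is a knight" - this is TRUE because Alice is a knight.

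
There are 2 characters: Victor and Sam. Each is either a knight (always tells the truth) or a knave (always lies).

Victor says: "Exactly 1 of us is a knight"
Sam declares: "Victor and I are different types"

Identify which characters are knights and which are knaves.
Victor is a knave.
Sam is a knave.

Verification:
- Victor (knave) says "Exactly 1 of us is a knight" - this is FALSE (a lie) because there are 0 knights.
- Sam (knave) says "Victor and I are different types" - this is FALSE (a lie) because Sam is a knave and Victor is a knave.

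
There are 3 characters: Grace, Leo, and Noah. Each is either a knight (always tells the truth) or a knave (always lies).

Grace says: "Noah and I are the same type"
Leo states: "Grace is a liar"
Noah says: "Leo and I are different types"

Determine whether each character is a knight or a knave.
Grace is a knight.
Leo is a knave.
Noah is a knight.

Verification:
- Grace (knight) says "Noah and I are the same type" - this is TRUE because Grace is a knight and Noah is a knight.
- Leo (knave) says "Grace is a liar" - this is FALSE (a lie) because Grace is a knight.
- Noah (knight) says "Leo and I are different types" - this is TRUE because Noah is a knight and Leo is a knave.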